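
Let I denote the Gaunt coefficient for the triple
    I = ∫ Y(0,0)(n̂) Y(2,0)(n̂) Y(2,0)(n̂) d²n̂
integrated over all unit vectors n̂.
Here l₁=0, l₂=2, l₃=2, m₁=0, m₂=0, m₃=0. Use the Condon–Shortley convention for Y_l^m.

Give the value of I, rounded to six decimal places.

0.282095

Rules hold: Σm=0, L=4 even, 2≤2≤2.
N = 1·5·5 = 25
Δ = 0!·0!·4!/5! = 1/5
Racah Σ t=0..0: t=0:+1/4 = 1/4
⇒ 3j(0 2 2; 0 0 0)² = 1/5, sgn +1
(m-triple is (0,0,0) — same symbol as above.)
4πI² = N·(3j₀)²·(3jₘ)² = 1/1
I = +1·√(1/4π) = 0.28209479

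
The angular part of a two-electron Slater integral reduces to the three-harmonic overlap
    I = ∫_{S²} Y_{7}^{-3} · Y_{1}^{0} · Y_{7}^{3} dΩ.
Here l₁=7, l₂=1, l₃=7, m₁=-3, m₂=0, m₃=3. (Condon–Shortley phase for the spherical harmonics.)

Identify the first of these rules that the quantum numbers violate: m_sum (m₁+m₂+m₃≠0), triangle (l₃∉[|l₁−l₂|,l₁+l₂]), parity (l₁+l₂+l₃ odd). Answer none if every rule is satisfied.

parity

Σmᵢ = 0  ✓
l₃∈[|l₁−l₂|,l₁+l₂]=[6,8], have l₃=7  ✓
Σlᵢ = 15 ⇒ odd  ✗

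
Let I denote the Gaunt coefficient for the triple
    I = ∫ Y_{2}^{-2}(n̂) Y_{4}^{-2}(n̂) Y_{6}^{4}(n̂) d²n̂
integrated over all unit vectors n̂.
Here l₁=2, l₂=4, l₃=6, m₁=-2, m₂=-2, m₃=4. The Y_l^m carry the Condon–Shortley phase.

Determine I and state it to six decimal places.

Checks pass: Σm=0; 12 even; l₃=6∈[2,6].
(2·2+1)(2·4+1)(2·6+1) = 585
Δ: 0! 4! 8! / 13! → 1/6435
sum: t=0:+1/2304 = 1/2304
3j²(2 4 6; 0 0 0) = Δ·Π!·Σ² = 5/143  (sign +1)
sum: t=0:+1/34560 = 1/34560
3j²(2 4 6; -2 -2 4) = Δ·Π!·Σ² = 14/429  (sign +1)
combine: 4πI² = 585·5/143·14/429 = 1050/1573
take √, sign +1: I = 0.23047581

0.230476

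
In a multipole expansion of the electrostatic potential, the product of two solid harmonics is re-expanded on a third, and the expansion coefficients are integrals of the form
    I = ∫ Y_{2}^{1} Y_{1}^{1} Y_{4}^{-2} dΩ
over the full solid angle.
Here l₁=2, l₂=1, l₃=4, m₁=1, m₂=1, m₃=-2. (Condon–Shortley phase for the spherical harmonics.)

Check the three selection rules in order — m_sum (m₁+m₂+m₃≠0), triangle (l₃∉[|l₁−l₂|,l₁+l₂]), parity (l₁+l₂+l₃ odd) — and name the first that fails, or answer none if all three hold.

azimuthal sum: 1 + 1 − 2 = 0  ✓
1 ≤ 4 ≤ 3 (triangle on l)  ✗
L = 2 + 1 + 4 = 7 (odd)

triangle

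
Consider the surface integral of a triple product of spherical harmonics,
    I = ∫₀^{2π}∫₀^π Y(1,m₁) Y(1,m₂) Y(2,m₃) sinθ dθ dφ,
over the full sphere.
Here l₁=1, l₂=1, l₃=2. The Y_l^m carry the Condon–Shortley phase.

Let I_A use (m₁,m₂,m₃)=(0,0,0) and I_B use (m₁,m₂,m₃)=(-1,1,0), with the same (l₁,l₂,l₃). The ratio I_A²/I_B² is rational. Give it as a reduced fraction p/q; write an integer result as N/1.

4/1

Same 1,1,2: normalisation and zero-m 3j drop out of the ratio.
A: Δ: 0! 2! 2! / 5! → 1/30; sum: t=0:+1/1 = 1/1; 3j²(1 1 2; 0 0 0) = Δ·Π!·Σ² = 2/15  (sign +1)
B: Δ: 0! 2! 2! / 5! → 1/30; sum: t=0:+1/4 = 1/4; 3j²(1 1 2; -1 1 0) = Δ·Π!·Σ² = 1/30  (sign +1)
I_A²/I_B² = (2/15)/(1/30) = 4/1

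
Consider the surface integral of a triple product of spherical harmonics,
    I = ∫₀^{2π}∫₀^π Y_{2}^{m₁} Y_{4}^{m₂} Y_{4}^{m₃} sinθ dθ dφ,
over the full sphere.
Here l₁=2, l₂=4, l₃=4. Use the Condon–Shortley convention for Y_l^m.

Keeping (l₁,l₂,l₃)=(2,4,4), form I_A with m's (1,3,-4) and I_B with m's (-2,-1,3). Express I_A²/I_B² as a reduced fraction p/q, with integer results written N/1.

14/9

Shared (l₁,l₂,l₃)=(2,4,4): N and (l;000)² cancel in I_A²/I_B².
A: Δ = 2!·2!·6!/11! = 1/13860; Racah Σ t=1..1: t=1:−1/1440 = -1/1440; ⇒ 3j(2 4 4; 1 3 -4)² = 7/165, sgn -1
B: Δ = 2!·2!·6!/11! = 1/13860; Racah Σ t=2..2: t=2:+1/480 = 1/480; ⇒ 3j(2 4 4; -2 -1 3)² = 3/110, sgn -1
I_A²/I_B² = (7/165)/(3/110) = 14/9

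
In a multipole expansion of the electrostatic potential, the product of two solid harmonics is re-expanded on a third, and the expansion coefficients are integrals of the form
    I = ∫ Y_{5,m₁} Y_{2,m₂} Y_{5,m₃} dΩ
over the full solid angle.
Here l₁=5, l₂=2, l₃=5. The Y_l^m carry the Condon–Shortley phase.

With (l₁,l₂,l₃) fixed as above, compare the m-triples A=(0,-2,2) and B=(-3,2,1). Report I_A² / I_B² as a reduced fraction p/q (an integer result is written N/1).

Same 5,2,5: normalisation and zero-m 3j drop out of the ratio.
A: Δ: 2! 8! 2! / 13! → 1/38610; sum: t=0:+1/2880 = 1/2880; 3j²(5 2 5; 0 -2 2) = Δ·Π!·Σ² = 14/429  (sign -1)
B: Δ: 2! 8! 2! / 13! → 1/38610; sum: t=2:+1/5760 = 1/5760; 3j²(5 2 5; -3 2 1) = Δ·Π!·Σ² = 56/2145  (sign +1)
I_A²/I_B² = (14/429)/(56/2145) = 5/4

5/4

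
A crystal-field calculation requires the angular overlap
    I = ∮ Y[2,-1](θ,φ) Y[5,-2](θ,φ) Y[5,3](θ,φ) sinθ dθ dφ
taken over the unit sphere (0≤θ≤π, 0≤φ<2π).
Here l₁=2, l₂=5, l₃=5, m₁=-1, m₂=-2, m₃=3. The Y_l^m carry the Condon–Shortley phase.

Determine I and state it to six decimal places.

Checks pass: Σm=0; 12 even; l₃=5∈[3,7].
(2·2+1)(2·5+1)(2·5+1) = 605
Δ: 2! 2! 8! / 13! → 1/38610
sum: t=0:+1/2880 t=1:−1/576 t=2:+1/2880 = -1/960
3j²(2 5 5; 0 0 0) = Δ·Π!·Σ² = 10/429  (sign +1)
sum: t=1:−1/2880 t=2:+1/10080 = -1/4032
3j²(2 5 5; -1 -2 3) = Δ·Π!·Σ² = 10/429  (sign -1)
combine: 4πI² = 605·10/429·10/429 = 500/1521
take √, sign -1: I = -0.16173926

-0.161739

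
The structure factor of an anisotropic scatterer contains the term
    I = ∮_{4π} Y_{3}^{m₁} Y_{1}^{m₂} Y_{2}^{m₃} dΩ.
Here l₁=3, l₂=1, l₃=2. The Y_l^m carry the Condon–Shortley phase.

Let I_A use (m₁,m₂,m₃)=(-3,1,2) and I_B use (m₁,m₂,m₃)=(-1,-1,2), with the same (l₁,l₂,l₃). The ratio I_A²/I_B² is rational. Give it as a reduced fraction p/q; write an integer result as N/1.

Shared (l₁,l₂,l₃)=(3,1,2): N and (l;000)² cancel in I_A²/I_B².
A: Δ = 2!·4!·0!/7! = 1/105; Racah Σ t=2..2: t=2:+1/48 = 1/48; ⇒ 3j(3 1 2; -3 1 2)² = 1/7, sgn +1
B: Δ = 2!·4!·0!/7! = 1/105; Racah Σ t=0..0: t=0:+1/48 = 1/48; ⇒ 3j(3 1 2; -1 -1 2)² = 1/105, sgn +1
I_A²/I_B² = (1/7)/(1/105) = 15/1

15/1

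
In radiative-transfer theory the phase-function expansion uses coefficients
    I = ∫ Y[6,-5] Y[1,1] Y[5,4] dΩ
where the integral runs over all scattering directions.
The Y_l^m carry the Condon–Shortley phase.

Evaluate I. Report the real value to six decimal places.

Checks pass: Σm=0; 12 even; l₃=5∈[5,7].
(2·6+1)(2·1+1)(2·5+1) = 429
Δ: 2! 10! 0! / 13! → 1/858
sum: t=1:−1/14400 = -1/14400
3j²(6 1 5; 0 0 0) = Δ·Π!·Σ² = 6/143  (sign +1)
sum: t=2:+1/725760 = 1/725760
3j²(6 1 5; -5 1 4) = Δ·Π!·Σ² = 5/78  (sign -1)
combine: 4πI² = 429·6/143·5/78 = 15/13
take √, sign -1: I = -0.30301841

-0.303018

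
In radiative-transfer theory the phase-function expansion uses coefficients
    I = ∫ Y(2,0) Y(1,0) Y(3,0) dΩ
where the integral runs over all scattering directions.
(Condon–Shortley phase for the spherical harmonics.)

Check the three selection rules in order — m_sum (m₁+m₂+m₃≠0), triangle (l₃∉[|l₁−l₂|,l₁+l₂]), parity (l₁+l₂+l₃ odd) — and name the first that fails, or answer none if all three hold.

none

Σmᵢ = 0  ✓
l₃∈[|l₁−l₂|,l₁+l₂]=[1,3], have l₃=3  ✓
Σlᵢ = 6 ⇒ even  ✓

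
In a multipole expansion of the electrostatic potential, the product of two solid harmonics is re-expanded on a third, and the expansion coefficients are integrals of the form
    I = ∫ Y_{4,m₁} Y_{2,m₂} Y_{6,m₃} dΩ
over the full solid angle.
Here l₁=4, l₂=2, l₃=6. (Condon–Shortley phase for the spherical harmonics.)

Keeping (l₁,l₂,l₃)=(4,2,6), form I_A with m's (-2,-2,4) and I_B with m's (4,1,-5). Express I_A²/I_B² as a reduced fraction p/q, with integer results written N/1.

l's match ⇒ only the (l;m) 3-j factors differ between A and B.
A: triangle coeff Δ(4,2,6) = 1/6435; Σ_t [0,0]: t=0:+1/34560 = 1/34560; (3j)²=14/429 [(4 2 6; -2 -2 4)], sign=+1
B: triangle coeff Δ(4,2,6) = 1/6435; Σ_t [0,0]: t=0:+1/241920 = 1/241920; (3j)²=1/39 [(4 2 6; 4 1 -5)], sign=-1
I_A²/I_B² = (14/429)/(1/39) = 14/11

14/11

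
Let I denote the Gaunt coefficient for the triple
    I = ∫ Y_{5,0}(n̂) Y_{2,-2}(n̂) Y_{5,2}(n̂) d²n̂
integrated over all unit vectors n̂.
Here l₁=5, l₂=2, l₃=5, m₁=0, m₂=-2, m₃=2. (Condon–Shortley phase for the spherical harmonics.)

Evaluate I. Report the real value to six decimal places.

-0.191372

Checks pass: Σm=0; 12 even; l₃=5∈[3,7].
(2·5+1)(2·2+1)(2·5+1) = 605
Δ: 2! 8! 2! / 13! → 1/38610
sum: t=0:+1/2880 t=1:−1/576 t=2:+1/2880 = -1/960
3j²(5 2 5; 0 0 0) = Δ·Π!·Σ² = 10/429  (sign +1)
sum: t=0:+1/2880 = 1/2880
3j²(5 2 5; 0 -2 2) = Δ·Π!·Σ² = 14/429  (sign -1)
combine: 4πI² = 605·10/429·14/429 = 700/1521
take √, sign -1: I = -0.19137248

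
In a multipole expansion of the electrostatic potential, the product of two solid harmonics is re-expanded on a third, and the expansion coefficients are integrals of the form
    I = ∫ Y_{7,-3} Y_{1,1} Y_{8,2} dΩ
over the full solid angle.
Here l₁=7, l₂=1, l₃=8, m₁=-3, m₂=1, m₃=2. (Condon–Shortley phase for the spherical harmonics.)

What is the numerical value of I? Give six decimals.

0.118504

Checks pass: Σm=0; 16 even; l₃=8∈[6,8].
(2·7+1)(2·1+1)(2·8+1) = 765
Δ: 0! 14! 2! / 17! → 1/2040
sum: t=0:+1/25401600 = 1/25401600
3j²(7 1 8; 0 0 0) = Δ·Π!·Σ² = 8/255  (sign +1)
sum: t=0:+1/174182400 = 1/174182400
3j²(7 1 8; -3 1 2) = Δ·Π!·Σ² = 1/136  (sign +1)
combine: 4πI² = 765·8/255·1/136 = 3/17
take √, sign +1: I = 0.11850352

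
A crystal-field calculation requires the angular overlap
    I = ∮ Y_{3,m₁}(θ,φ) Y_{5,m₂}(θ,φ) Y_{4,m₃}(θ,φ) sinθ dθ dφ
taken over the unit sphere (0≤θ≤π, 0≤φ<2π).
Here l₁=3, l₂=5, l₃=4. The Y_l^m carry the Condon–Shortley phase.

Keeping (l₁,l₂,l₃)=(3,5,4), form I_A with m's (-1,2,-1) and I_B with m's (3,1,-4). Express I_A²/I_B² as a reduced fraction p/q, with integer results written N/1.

l's match ⇒ only the (l;m) 3-j factors differ between A and B.
A: triangle coeff Δ(3,5,4) = 1/180180; Σ_t [2,4]: t=2:+1/960 t=3:−1/288 t=4:+1/1728 = -1/540; (3j)²=128/6435 [(3 5 4; -1 2 -1)], sign=+1
B: triangle coeff Δ(3,5,4) = 1/180180; Σ_t [0,0]: t=0:+1/34560 = 1/34560; (3j)²=1/429 [(3 5 4; 3 1 -4)], sign=+1
I_A²/I_B² = (128/6435)/(1/429) = 128/15

128/15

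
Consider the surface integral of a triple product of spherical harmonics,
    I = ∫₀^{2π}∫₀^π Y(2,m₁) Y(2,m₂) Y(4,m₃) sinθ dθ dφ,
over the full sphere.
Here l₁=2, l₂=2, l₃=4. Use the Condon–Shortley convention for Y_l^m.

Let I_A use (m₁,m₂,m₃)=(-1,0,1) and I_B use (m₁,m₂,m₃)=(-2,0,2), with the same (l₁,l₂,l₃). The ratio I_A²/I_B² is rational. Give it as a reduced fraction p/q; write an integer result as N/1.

Same 2,2,4: normalisation and zero-m 3j drop out of the ratio.
A: Δ: 0! 4! 4! / 9! → 1/630; sum: t=0:+1/24 = 1/24; 3j²(2 2 4; -1 0 1) = Δ·Π!·Σ² = 1/21  (sign -1)
B: Δ: 0! 4! 4! / 9! → 1/630; sum: t=0:+1/96 = 1/96; 3j²(2 2 4; -2 0 2) = Δ·Π!·Σ² = 1/42  (sign +1)
I_A²/I_B² = (1/21)/(1/42) = 2/1

2/1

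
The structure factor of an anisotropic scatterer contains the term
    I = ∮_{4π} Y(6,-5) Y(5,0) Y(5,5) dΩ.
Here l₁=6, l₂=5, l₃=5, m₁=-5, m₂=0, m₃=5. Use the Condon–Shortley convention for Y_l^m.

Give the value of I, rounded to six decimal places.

Rules hold: Σm=0, L=16 even, 1≤5≤11.
N = 13·11·11 = 1573
Δ = 6!·6!·4!/17! = 1/28588560
Racah Σ t=1..5: t=1:−1/345600 t=2:+1/13824 t=3:−1/5184 t=4:+1/13824 t=5:−1/345600 = -7/129600
⇒ 3j(6 5 5; 0 0 0)² = 80/7293, sgn +1
Racah Σ t=5..5: t=5:−1/2073600 = -1/2073600
⇒ 3j(6 5 5; -5 0 5)² = 15/884, sgn -1
4πI² = N·(3j₀)²·(3jₘ)² = 1100/3757
I = -1·√(0.292787/4π) = -0.15264086

-0.152641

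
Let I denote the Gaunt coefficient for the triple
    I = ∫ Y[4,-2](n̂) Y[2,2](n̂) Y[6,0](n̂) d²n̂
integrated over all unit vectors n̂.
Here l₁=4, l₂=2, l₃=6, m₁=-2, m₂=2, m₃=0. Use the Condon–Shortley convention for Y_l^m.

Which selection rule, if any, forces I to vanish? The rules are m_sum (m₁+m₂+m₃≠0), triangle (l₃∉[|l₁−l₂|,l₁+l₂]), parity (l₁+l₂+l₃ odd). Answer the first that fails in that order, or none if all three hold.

Σmᵢ = 0  ✓
l₃∈[|l₁−l₂|,l₁+l₂]=[2,6], have l₃=6  ✓
Σlᵢ = 12 ⇒ even  ✓

none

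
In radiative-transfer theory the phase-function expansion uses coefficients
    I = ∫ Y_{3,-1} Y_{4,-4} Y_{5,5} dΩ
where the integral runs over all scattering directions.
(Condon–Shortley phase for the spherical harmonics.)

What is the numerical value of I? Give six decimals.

0.189625

Rules hold: Σm=0, L=12 even, 1≤5≤7.
N = 7·9·11 = 693
Δ = 2!·4!·6!/13! = 1/180180
Racah Σ t=0..2: t=0:+1/576 t=1:−1/144 t=2:+1/576 = -1/288
⇒ 3j(3 4 5; 0 0 0)² = 20/1001, sgn +1
Racah Σ t=0..0: t=0:+1/34560 = 1/34560
⇒ 3j(3 4 5; -1 -4 5)² = 14/429, sgn +1
4πI² = N·(3j₀)²·(3jₘ)² = 840/1859
I = +1·√(0.451856/4π) = 0.18962475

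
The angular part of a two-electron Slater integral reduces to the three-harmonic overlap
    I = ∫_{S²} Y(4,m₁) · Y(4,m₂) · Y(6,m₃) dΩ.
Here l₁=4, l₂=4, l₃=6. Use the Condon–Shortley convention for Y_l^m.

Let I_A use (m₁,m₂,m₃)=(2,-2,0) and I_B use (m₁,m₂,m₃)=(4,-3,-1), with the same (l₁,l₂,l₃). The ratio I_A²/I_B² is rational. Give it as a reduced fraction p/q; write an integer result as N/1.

l's match ⇒ only the (l;m) 3-j factors differ between A and B.
A: triangle coeff Δ(4,4,6) = 1/1261260; Σ_t [0,2]: t=0:+1/4608 t=1:−1/14400 t=2:+1/1036800 = 77/518400; (3j)²=11/585 [(4 4 6; 2 -2 0)], sign=+1
B: triangle coeff Δ(4,4,6) = 1/1261260; Σ_t [0,0]: t=0:+1/172800 = 1/172800; (3j)²=7/2145 [(4 4 6; 4 -3 -1)], sign=-1
I_A²/I_B² = (11/585)/(7/2145) = 121/21

121/21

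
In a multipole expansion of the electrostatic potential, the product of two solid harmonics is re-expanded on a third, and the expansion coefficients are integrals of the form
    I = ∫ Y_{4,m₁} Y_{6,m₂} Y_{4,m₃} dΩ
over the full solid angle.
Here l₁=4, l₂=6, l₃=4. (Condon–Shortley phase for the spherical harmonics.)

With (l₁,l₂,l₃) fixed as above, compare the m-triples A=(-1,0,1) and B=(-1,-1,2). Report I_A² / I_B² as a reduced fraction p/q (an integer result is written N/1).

1/189

Shared (l₁,l₂,l₃)=(4,6,4): N and (l;000)² cancel in I_A²/I_B².
A: Δ = 6!·2!·6!/15! = 1/1261260; Racah Σ t=3..5: t=3:−1/2592 t=4:+1/2304 t=5:−1/28800 = 7/518400; ⇒ 3j(4 6 4; -1 0 1)² = 1/25740, sgn -1
B: Δ = 6!·2!·6!/15! = 1/1261260; Racah Σ t=3..5: t=3:−1/3456 t=4:+1/5760 t=5:−1/172800 = -7/57600; ⇒ 3j(4 6 4; -1 -1 2)² = 21/2860, sgn -1
I_A²/I_B² = (1/25740)/(21/2860) = 1/189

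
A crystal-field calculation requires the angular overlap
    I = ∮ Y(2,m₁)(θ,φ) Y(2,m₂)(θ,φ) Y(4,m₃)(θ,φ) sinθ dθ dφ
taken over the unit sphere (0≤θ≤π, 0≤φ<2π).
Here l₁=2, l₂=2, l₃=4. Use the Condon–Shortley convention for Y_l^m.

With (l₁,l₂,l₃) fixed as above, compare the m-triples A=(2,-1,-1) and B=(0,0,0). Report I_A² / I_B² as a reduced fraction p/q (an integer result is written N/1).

5/36

Shared (l₁,l₂,l₃)=(2,2,4): N and (l;000)² cancel in I_A²/I_B².
A: Δ = 0!·4!·4!/9! = 1/630; Racah Σ t=0..0: t=0:+1/144 = 1/144; ⇒ 3j(2 2 4; 2 -1 -1)² = 1/126, sgn -1
B: Δ = 0!·4!·4!/9! = 1/630; Racah Σ t=0..0: t=0:+1/16 = 1/16; ⇒ 3j(2 2 4; 0 0 0)² = 2/35, sgn +1
I_A²/I_B² = (1/126)/(2/35) = 5/36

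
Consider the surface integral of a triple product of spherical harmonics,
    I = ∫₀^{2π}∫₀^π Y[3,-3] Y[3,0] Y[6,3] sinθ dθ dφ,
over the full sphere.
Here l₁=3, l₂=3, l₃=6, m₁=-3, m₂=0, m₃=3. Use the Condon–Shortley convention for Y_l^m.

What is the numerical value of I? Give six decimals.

-0.108647

Rules hold: Σm=0, L=12 even, 0≤6≤6.
N = 7·7·13 = 637
Δ = 0!·6!·6!/13! = 1/12012
Racah Σ t=0..0: t=0:+1/1296 = 1/1296
⇒ 3j(3 3 6; 0 0 0)² = 100/3003, sgn +1
Racah Σ t=0..0: t=0:+1/25920 = 1/25920
⇒ 3j(3 3 6; -3 0 3)² = 1/143, sgn -1
4πI² = N·(3j₀)²·(3jₘ)² = 700/4719
I = -1·√(0.148337/4π) = -0.10864734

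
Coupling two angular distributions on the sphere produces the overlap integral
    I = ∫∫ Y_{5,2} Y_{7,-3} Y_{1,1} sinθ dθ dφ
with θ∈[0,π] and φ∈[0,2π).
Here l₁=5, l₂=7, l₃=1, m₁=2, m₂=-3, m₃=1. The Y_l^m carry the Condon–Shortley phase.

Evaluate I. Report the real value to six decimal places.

triangle: need 2≤l₃≤12, have 1; I=0

0.000000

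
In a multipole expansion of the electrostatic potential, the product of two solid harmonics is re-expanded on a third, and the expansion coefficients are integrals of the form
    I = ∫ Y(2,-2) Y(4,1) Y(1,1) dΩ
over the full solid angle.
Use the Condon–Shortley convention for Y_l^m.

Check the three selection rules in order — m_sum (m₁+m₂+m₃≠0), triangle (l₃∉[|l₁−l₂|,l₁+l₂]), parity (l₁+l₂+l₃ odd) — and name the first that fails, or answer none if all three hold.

triangle

azimuthal sum: -2 + 1 + 1 = 0  ✓
2 ≤ 1 ≤ 6 (triangle on l)  ✗
L = 2 + 4 + 1 = 7 (odd)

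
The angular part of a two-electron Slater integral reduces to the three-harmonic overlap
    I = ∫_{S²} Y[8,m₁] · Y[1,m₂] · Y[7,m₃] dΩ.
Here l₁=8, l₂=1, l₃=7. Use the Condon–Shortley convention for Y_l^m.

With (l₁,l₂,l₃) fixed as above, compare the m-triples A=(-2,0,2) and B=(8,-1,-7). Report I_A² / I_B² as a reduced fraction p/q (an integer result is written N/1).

l's match ⇒ only the (l;m) 3-j factors differ between A and B.
A: triangle coeff Δ(8,1,7) = 1/2040; Σ_t [1,1]: t=1:−1/43545600 = -1/43545600; (3j)²=1/34 [(8 1 7; -2 0 2)], sign=+1
B: triangle coeff Δ(8,1,7) = 1/2040; Σ_t [0,0]: t=0:+1/174356582400 = 1/174356582400; (3j)²=1/17 [(8 1 7; 8 -1 -7)], sign=+1
I_A²/I_B² = (1/34)/(1/17) = 1/2

1/2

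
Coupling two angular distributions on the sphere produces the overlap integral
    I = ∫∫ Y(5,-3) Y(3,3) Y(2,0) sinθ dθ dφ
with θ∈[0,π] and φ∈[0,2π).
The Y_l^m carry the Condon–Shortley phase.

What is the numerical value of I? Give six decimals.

m-sum 0 ✓  L=10 even ✓  2≤2≤8 ✓
Π(2lᵢ+1) = 11×7×5 = 385
triangle coeff Δ(5,3,2) = 1/2310
Σ_t [3,3]: t=3:−1/144 = -1/144
(3j)²=10/231 [(5 3 2; 0 0 0)], sign=-1
Σ_t [6,6]: t=6:+1/2880 = 1/2880
(3j)²=2/165 [(5 3 2; -3 3 0)], sign=+1
⇒ 4πI² = 20/99
I = (-1)√(20/99/(4π)) = -0.12679218

-0.126792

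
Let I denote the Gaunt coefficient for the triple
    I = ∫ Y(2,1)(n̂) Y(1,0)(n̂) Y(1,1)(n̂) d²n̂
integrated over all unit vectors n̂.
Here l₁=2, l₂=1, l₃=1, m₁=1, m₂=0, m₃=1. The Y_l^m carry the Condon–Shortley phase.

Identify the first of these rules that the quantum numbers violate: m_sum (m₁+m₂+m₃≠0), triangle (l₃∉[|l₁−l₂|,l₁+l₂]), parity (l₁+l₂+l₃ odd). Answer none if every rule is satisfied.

m₁+m₂+m₃ = 1 + 0 + 1 = 2  ✗
triangle: |2−1|=1 ≤ l₃=1 ≤ 2+1=3
parity: l₁+l₂+l₃ = 4 is even

m_sum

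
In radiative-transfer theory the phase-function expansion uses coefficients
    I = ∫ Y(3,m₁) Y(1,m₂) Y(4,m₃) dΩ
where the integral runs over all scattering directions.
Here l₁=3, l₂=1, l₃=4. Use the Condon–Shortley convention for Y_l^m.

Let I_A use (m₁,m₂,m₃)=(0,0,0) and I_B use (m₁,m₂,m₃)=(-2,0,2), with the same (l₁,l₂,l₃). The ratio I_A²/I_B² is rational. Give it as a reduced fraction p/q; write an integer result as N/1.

l's match ⇒ only the (l;m) 3-j factors differ between A and B.
A: triangle coeff Δ(3,1,4) = 1/252; Σ_t [0,0]: t=0:+1/36 = 1/36; (3j)²=4/63 [(3 1 4; 0 0 0)], sign=+1
B: triangle coeff Δ(3,1,4) = 1/252; Σ_t [0,0]: t=0:+1/120 = 1/120; (3j)²=1/21 [(3 1 4; -2 0 2)], sign=+1
I_A²/I_B² = (4/63)/(1/21) = 4/3

4/3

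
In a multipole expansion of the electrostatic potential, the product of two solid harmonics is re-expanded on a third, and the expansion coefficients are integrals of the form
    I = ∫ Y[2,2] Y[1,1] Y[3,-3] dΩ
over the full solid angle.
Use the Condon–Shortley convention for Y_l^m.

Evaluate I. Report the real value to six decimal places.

-0.319865

m-sum 0 ✓  L=6 even ✓  1≤3≤3 ✓
Π(2lᵢ+1) = 5×3×7 = 105
triangle coeff Δ(2,1,3) = 1/105
Σ_t [0,0]: t=0:+1/4 = 1/4
(3j)²=3/35 [(2 1 3; 0 0 0)], sign=-1
Σ_t [0,0]: t=0:+1/48 = 1/48
(3j)²=1/7 [(2 1 3; 2 1 -3)], sign=+1
⇒ 4πI² = 9/7
I = (-1)√(9/7/(4π)) = -0.31986543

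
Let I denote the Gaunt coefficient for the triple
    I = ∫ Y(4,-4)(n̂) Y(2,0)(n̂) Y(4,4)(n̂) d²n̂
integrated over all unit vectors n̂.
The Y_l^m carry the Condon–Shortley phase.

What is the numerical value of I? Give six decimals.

-0.229376

m-sum 0 ✓  L=10 even ✓  2≤4≤6 ✓
Π(2lᵢ+1) = 9×5×9 = 405
triangle coeff Δ(4,2,4) = 1/13860
Σ_t [0,2]: t=0:+1/192 t=1:−1/36 t=2:+1/192 = -5/288
(3j)²=20/693 [(4 2 4; 0 0 0)], sign=-1
Σ_t [2,2]: t=2:+1/2880 = 1/2880
(3j)²=28/495 [(4 2 4; -4 0 4)], sign=+1
⇒ 4πI² = 80/121
I = (-1)√(80/121/(4π)) = -0.22937568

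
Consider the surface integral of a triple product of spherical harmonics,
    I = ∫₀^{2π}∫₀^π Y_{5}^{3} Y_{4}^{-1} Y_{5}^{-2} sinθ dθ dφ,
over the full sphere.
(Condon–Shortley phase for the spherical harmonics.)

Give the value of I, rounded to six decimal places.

-0.118854

Rules hold: Σm=0, L=14 even, 1≤5≤9.
N = 11·9·11 = 1089
Δ = 4!·6!·4!/15! = 1/3153150
Racah Σ t=0..4: t=0:+1/69120 t=1:−1/1728 t=2:+1/576 t=3:−1/1728 t=4:+1/69120 = 7/11520
⇒ 3j(5 4 5; 0 0 0)² = 2/143, sgn -1
Racah Σ t=0..2: t=0:+1/6912 t=1:−1/2880 t=2:+1/17280 = -1/6912
⇒ 3j(5 4 5; 3 -1 -2)² = 5/429, sgn +1
4πI² = N·(3j₀)²·(3jₘ)² = 30/169
I = -1·√(0.177515/4π) = -0.11885360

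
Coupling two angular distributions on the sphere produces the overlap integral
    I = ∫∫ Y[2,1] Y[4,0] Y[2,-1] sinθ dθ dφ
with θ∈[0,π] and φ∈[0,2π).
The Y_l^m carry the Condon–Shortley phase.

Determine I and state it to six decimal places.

0.161197

Checks pass: Σm=0; 8 even; l₃=2∈[2,6].
(2·2+1)(2·4+1)(2·2+1) = 225
Δ: 4! 0! 4! / 9! → 1/630
sum: t=2:+1/16 = 1/16
3j²(2 4 2; 0 0 0) = Δ·Π!·Σ² = 2/35  (sign +1)
sum: t=1:−1/36 = -1/36
3j²(2 4 2; 1 0 -1) = Δ·Π!·Σ² = 8/315  (sign +1)
combine: 4πI² = 225·2/35·8/315 = 16/49
take √, sign +1: I = 0.16119702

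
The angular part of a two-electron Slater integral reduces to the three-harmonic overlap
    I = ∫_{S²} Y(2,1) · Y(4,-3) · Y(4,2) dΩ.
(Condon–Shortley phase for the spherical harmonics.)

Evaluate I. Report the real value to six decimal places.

-0.187702

m-sum 0 ✓  L=10 even ✓  2≤4≤6 ✓
Π(2lᵢ+1) = 5×9×9 = 405
triangle coeff Δ(2,4,4) = 1/13860
Σ_t [0,2]: t=0:+1/192 t=1:−1/36 t=2:+1/192 = -5/288
(3j)²=20/693 [(2 4 4; 0 0 0)], sign=-1
Σ_t [0,1]: t=0:+1/240 t=1:−1/1440 = 1/288
(3j)²=5/132 [(2 4 4; 1 -3 2)], sign=+1
⇒ 4πI² = 375/847
I = (-1)√(375/847/(4π)) = -0.18770204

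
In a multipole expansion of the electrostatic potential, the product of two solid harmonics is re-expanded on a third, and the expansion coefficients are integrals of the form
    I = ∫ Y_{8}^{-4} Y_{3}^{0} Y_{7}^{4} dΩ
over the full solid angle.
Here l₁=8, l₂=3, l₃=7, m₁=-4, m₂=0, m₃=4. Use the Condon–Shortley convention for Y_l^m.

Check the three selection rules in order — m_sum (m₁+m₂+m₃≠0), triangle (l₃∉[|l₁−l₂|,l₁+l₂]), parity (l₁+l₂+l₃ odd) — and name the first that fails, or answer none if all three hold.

Σmᵢ = 0  ✓
l₃∈[|l₁−l₂|,l₁+l₂]=[5,11], have l₃=7  ✓
Σlᵢ = 18 ⇒ even  ✓

none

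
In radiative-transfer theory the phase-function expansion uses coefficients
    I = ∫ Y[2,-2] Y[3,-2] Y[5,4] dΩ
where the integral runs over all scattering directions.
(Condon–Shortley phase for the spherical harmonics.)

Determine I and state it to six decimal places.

Checks pass: Σm=0; 10 even; l₃=5∈[1,5].
(2·2+1)(2·3+1)(2·5+1) = 385
Δ: 0! 4! 6! / 11! → 1/2310
sum: t=0:+1/144 = 1/144
3j²(2 3 5; 0 0 0) = Δ·Π!·Σ² = 10/231  (sign -1)
sum: t=0:+1/2880 = 1/2880
3j²(2 3 5; -2 -2 4) = Δ·Π!·Σ² = 3/55  (sign -1)
combine: 4πI² = 385·10/231·3/55 = 10/11
take √, sign +1: I = 0.26896683

0.268967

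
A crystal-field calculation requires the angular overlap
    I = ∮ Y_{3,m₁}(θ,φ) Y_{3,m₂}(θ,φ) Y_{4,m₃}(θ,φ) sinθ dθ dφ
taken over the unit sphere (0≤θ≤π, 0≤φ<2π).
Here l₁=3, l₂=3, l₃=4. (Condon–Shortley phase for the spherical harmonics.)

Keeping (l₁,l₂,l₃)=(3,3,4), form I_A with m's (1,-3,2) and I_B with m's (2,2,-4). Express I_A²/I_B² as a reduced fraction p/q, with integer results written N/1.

Same 3,3,4: normalisation and zero-m 3j drop out of the ratio.
A: Δ: 2! 4! 4! / 11! → 1/34650; sum: t=0:+1/192 = 1/192; 3j²(3 3 4; 1 -3 2) = Δ·Π!·Σ² = 3/77  (sign +1)
B: Δ: 2! 4! 4! / 11! → 1/34650; sum: t=1:−1/576 = -1/576; 3j²(3 3 4; 2 2 -4) = Δ·Π!·Σ² = 5/99  (sign -1)
I_A²/I_B² = (3/77)/(5/99) = 27/35

27/35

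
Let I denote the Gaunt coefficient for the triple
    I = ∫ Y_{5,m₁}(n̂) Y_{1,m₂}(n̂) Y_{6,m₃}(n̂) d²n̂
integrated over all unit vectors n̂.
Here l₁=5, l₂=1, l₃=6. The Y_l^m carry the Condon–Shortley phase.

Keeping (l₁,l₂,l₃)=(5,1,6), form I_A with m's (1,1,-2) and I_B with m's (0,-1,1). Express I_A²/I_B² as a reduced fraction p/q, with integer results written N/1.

4/3

l's match ⇒ only the (l;m) 3-j factors differ between A and B.
A: triangle coeff Δ(5,1,6) = 1/858; Σ_t [0,0]: t=0:+1/34560 = 1/34560; (3j)²=14/429 [(5 1 6; 1 1 -2)], sign=+1
B: triangle coeff Δ(5,1,6) = 1/858; Σ_t [0,0]: t=0:+1/28800 = 1/28800; (3j)²=7/286 [(5 1 6; 0 -1 1)], sign=-1
I_A²/I_B² = (14/429)/(7/286) = 4/3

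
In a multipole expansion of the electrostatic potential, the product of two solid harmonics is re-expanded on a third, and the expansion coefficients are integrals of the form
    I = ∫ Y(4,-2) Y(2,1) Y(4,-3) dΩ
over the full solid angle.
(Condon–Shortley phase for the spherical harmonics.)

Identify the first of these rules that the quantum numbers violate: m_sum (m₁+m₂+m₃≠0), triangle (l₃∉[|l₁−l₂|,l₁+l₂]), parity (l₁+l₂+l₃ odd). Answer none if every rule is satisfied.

m₁+m₂+m₃ = -2 + 1 − 3 = -4  ✗
triangle: |4−2|=2 ≤ l₃=4 ≤ 4+2=6
parity: l₁+l₂+l₃ = 10 is even

m_sum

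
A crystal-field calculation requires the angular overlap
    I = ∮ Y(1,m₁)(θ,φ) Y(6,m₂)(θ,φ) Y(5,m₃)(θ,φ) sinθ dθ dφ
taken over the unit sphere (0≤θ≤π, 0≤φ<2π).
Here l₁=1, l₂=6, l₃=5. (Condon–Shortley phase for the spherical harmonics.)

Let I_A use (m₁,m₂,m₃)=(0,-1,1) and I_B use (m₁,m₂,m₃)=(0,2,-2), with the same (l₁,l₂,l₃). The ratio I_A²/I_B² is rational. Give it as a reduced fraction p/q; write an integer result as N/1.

35/32

Same 1,6,5: normalisation and zero-m 3j drop out of the ratio.
A: Δ: 2! 0! 10! / 13! → 1/858; sum: t=1:−1/17280 = -1/17280; 3j²(1 6 5; 0 -1 1) = Δ·Π!·Σ² = 35/858  (sign -1)
B: Δ: 2! 0! 10! / 13! → 1/858; sum: t=1:−1/30240 = -1/30240; 3j²(1 6 5; 0 2 -2) = Δ·Π!·Σ² = 16/429  (sign +1)
I_A²/I_B² = (35/858)/(16/429) = 35/32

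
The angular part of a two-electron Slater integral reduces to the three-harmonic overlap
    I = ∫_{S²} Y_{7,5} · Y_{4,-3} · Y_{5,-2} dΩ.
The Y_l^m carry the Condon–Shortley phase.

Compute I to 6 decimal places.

Rules hold: Σm=0, L=16 even, 3≤5≤11.
N = 15·9·11 = 1485
Δ = 6!·8!·2!/17! = 1/6126120
Racah Σ t=2..4: t=2:+1/69120 t=3:−1/20736 t=4:+1/69120 = -1/51840
⇒ 3j(7 4 5; 0 0 0)² = 280/21879, sgn +1
Racah Σ t=0..1: t=0:+1/1036800 t=1:−1/1209600 = 1/7257600
⇒ 3j(7 4 5; 5 -3 -2)² = 1/2210, sgn -1
4πI² = N·(3j₀)²·(3jₘ)² = 420/48841
I = -1·√(0.00859933/4π) = -0.02615938

-0.026159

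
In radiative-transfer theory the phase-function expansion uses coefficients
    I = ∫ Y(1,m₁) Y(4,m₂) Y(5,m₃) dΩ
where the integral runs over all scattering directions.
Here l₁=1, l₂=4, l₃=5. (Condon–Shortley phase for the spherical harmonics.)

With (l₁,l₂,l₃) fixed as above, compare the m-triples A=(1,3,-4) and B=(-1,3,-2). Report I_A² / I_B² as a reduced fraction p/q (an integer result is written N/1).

12/1

Same 1,4,5: normalisation and zero-m 3j drop out of the ratio.
A: Δ: 0! 2! 8! / 11! → 1/495; sum: t=0:+1/10080 = 1/10080; 3j²(1 4 5; 1 3 -4) = Δ·Π!·Σ² = 4/55  (sign -1)
B: Δ: 0! 2! 8! / 11! → 1/495; sum: t=0:+1/10080 = 1/10080; 3j²(1 4 5; -1 3 -2) = Δ·Π!·Σ² = 1/165  (sign -1)
I_A²/I_B² = (4/55)/(1/165) = 12/1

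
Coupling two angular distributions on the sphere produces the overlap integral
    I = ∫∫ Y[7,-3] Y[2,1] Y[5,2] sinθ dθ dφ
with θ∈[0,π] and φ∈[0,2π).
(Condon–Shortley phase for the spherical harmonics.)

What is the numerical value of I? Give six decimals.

-0.248277

Checks pass: Σm=0; 14 even; l₃=5∈[5,9].
(2·7+1)(2·2+1)(2·5+1) = 825
Δ: 4! 10! 0! / 15! → 1/15015
sum: t=2:+1/57600 = 1/57600
3j²(7 2 5; 0 0 0) = Δ·Π!·Σ² = 21/715  (sign -1)
sum: t=3:−1/181440 = -1/181440
3j²(7 2 5; -3 1 2) = Δ·Π!·Σ² = 32/1001  (sign +1)
combine: 4πI² = 825·21/715·32/1001 = 1440/1859
take √, sign -1: I = -0.24827707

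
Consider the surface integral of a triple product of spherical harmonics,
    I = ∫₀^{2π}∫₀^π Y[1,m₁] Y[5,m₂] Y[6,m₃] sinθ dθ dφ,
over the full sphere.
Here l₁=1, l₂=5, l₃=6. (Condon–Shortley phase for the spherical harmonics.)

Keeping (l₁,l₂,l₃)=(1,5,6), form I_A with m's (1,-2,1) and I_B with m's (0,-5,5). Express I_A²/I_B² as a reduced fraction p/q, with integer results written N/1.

10/11

l's match ⇒ only the (l;m) 3-j factors differ between A and B.
A: triangle coeff Δ(1,5,6) = 1/858; Σ_t [0,0]: t=0:+1/60480 = 1/60480; (3j)²=5/429 [(1 5 6; 1 -2 1)], sign=-1
B: triangle coeff Δ(1,5,6) = 1/858; Σ_t [0,0]: t=0:+1/3628800 = 1/3628800; (3j)²=1/78 [(1 5 6; 0 -5 5)], sign=-1
I_A²/I_B² = (5/429)/(1/78) = 10/11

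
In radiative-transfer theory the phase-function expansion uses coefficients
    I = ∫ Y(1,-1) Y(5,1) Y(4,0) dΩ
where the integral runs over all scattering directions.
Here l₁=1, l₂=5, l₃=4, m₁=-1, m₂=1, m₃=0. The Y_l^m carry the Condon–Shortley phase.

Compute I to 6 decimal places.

Rules hold: Σm=0, L=10 even, 4≤4≤6.
N = 3·11·9 = 297
Δ = 2!·0!·8!/11! = 1/495
Racah Σ t=1..1: t=1:−1/576 = -1/576
⇒ 3j(1 5 4; 0 0 0)² = 5/99, sgn -1
Racah Σ t=2..2: t=2:+1/1152 = 1/1152
⇒ 3j(1 5 4; -1 1 0)² = 1/33, sgn +1
4πI² = N·(3j₀)²·(3jₘ)² = 5/11
I = -1·√(0.454545/4π) = -0.19018827

-0.190188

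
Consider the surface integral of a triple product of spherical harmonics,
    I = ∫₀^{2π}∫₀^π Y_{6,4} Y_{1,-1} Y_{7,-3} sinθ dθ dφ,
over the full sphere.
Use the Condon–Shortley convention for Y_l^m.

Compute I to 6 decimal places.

-0.085707

m-sum 0 ✓  L=14 even ✓  5≤7≤7 ✓
Π(2lᵢ+1) = 13×3×15 = 585
triangle coeff Δ(6,1,7) = 1/1365
Σ_t [0,0]: t=0:+1/518400 = 1/518400
(3j)²=7/195 [(6 1 7; 0 0 0)], sign=-1
Σ_t [0,0]: t=0:+1/14515200 = 1/14515200
(3j)²=2/455 [(6 1 7; 4 -1 -3)], sign=+1
⇒ 4πI² = 6/65
I = (-1)√(6/65/(4π)) = -0.08570655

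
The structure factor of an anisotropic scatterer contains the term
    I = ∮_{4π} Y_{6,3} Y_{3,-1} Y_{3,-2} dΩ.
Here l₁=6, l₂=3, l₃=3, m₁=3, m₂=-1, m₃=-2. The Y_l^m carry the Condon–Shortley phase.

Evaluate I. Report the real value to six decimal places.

Rules hold: Σm=0, L=12 even, 3≤3≤9.
N = 13·7·7 = 637
Δ = 6!·6!·0!/13! = 1/12012
Racah Σ t=3..3: t=3:−1/1296 = -1/1296
⇒ 3j(6 3 3; 0 0 0)² = 100/3003, sgn +1
Racah Σ t=2..2: t=2:+1/5760 = 1/5760
⇒ 3j(6 3 3; 3 -1 -2)² = 9/286, sgn -1
4πI² = N·(3j₀)²·(3jₘ)² = 1050/1573
I = -1·√(0.667514/4π) = -0.23047581

-0.230476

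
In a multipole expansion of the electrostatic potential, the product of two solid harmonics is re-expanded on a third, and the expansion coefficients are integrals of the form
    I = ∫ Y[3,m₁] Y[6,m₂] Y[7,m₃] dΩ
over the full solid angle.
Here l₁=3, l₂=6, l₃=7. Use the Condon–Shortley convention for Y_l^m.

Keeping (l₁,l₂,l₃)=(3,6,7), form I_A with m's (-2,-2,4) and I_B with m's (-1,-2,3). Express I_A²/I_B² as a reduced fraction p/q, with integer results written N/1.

Same 3,6,7: normalisation and zero-m 3j drop out of the ratio.
A: Δ: 2! 4! 10! / 17! → 1/2042040; sum: t=1:−1/725760 t=2:+1/967680 = -1/2903040; 3j²(3 6 7; -2 -2 4) = Δ·Π!·Σ² = 5/3094  (sign +1)
B: Δ: 2! 4! 10! / 17! → 1/2042040; sum: t=0:+1/829440 t=1:−1/181440 t=2:+1/645120 = -1/362880; 3j²(3 6 7; -1 -2 3) = Δ·Π!·Σ² = 256/17017  (sign -1)
I_A²/I_B² = (5/3094)/(256/17017) = 55/512

55/512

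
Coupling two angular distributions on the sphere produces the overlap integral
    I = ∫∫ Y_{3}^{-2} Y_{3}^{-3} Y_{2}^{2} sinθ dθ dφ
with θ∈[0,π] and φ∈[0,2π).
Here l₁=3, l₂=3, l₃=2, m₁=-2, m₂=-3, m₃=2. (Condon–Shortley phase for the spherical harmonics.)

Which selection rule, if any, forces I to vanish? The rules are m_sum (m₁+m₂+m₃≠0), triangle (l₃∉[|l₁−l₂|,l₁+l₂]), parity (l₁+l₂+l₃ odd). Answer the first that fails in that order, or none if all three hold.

m_sum

Σmᵢ = -3  ✗
l₃∈[|l₁−l₂|,l₁+l₂]=[0,6], have l₃=2
Σlᵢ = 8 ⇒ even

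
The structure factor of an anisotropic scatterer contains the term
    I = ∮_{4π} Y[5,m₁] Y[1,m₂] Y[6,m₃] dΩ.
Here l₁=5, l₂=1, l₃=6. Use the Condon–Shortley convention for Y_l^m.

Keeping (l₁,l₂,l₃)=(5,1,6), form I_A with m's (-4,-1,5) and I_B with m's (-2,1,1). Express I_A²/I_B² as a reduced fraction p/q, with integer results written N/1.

l's match ⇒ only the (l;m) 3-j factors differ between A and B.
A: triangle coeff Δ(5,1,6) = 1/858; Σ_t [0,0]: t=0:+1/725760 = 1/725760; (3j)²=5/78 [(5 1 6; -4 -1 5)], sign=-1
B: triangle coeff Δ(5,1,6) = 1/858; Σ_t [0,0]: t=0:+1/60480 = 1/60480; (3j)²=5/429 [(5 1 6; -2 1 1)], sign=-1
I_A²/I_B² = (5/78)/(5/429) = 11/2

11/2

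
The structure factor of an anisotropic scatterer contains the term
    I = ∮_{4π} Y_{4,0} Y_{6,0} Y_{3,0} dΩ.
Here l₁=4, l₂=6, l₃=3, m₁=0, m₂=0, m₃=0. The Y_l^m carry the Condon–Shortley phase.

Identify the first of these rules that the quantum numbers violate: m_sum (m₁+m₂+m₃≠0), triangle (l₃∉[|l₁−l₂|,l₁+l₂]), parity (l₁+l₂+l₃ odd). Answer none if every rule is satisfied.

parity

m₁+m₂+m₃ = 0 + 0 + 0 = 0  ✓
triangle: |4−6|=2 ≤ l₃=3 ≤ 4+6=10  ✓
parity: l₁+l₂+l₃ = 13 is odd  ✗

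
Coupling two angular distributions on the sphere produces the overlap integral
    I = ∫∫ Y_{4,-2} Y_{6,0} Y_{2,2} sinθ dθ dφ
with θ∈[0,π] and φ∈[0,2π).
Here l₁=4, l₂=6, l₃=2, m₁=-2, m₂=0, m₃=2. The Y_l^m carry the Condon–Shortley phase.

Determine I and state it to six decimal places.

m-sum 0 ✓  L=12 even ✓  2≤2≤10 ✓
Π(2lᵢ+1) = 9×13×5 = 585
triangle coeff Δ(4,6,2) = 1/6435
Σ_t [4,4]: t=4:+1/2304 = 1/2304
(3j)²=5/143 [(4 6 2; 0 0 0)], sign=+1
Σ_t [6,6]: t=6:+1/34560 = 1/34560
(3j)²=1/429 [(4 6 2; -2 0 2)], sign=+1
⇒ 4πI² = 75/1573
I = (+1)√(75/1573/(4π)) = 0.06159725

0.061597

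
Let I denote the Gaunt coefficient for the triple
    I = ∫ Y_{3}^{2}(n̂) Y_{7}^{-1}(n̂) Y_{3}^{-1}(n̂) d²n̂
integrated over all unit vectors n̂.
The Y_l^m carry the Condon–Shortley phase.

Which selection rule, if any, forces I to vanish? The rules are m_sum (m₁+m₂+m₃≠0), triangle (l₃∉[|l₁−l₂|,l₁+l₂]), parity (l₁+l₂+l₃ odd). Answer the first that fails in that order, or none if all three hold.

triangle

m₁+m₂+m₃ = 2 − 1 − 1 = 0  ✓
triangle: |3−7|=4 ≤ l₃=3 ≤ 3+7=10  ✗
parity: l₁+l₂+l₃ = 13 is odd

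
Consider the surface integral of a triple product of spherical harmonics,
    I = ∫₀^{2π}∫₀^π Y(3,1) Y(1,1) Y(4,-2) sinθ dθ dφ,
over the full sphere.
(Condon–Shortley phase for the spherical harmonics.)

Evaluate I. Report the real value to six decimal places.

0.238414

Checks pass: Σm=0; 8 even; l₃=4∈[2,4].
(2·3+1)(2·1+1)(2·4+1) = 189
Δ: 0! 6! 2! / 9! → 1/252
sum: t=0:+1/36 = 1/36
3j²(3 1 4; 0 0 0) = Δ·Π!·Σ² = 4/63  (sign +1)
sum: t=0:+1/96 = 1/96
3j²(3 1 4; 1 1 -2) = Δ·Π!·Σ² = 5/84  (sign +1)
combine: 4πI² = 189·4/63·5/84 = 5/7
take √, sign +1: I = 0.23841361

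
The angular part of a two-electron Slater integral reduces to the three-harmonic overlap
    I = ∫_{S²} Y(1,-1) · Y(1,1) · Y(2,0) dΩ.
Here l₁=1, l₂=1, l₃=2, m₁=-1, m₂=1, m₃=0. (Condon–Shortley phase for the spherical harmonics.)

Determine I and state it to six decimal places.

m-sum 0 ✓  L=4 even ✓  0≤2≤2 ✓
Π(2lᵢ+1) = 3×3×5 = 45
triangle coeff Δ(1,1,2) = 1/30
Σ_t [0,0]: t=0:+1/1 = 1/1
(3j)²=2/15 [(1 1 2; 0 0 0)], sign=+1
Σ_t [0,0]: t=0:+1/4 = 1/4
(3j)²=1/30 [(1 1 2; -1 1 0)], sign=+1
⇒ 4πI² = 1/5
I = (+1)√(1/5/(4π)) = 0.12615663

0.126157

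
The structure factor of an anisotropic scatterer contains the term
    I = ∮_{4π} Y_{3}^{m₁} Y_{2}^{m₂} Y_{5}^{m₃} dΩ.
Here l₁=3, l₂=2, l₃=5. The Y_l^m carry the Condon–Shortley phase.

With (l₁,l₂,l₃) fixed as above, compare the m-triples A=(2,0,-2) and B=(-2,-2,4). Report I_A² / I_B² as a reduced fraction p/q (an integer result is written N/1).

Shared (l₁,l₂,l₃)=(3,2,5): N and (l;000)² cancel in I_A²/I_B².
A: Δ = 0!·6!·4!/11! = 1/2310; Racah Σ t=0..0: t=0:+1/480 = 1/480; ⇒ 3j(3 2 5; 2 0 -2)² = 3/110, sgn -1
B: Δ = 0!·6!·4!/11! = 1/2310; Racah Σ t=0..0: t=0:+1/2880 = 1/2880; ⇒ 3j(3 2 5; -2 -2 4)² = 3/55, sgn -1
I_A²/I_B² = (3/110)/(3/55) = 1/2

1/2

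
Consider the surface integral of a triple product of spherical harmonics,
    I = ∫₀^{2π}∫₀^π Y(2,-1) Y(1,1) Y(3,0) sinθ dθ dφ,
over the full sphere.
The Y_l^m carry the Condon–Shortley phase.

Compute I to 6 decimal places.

0.143048

Checks pass: Σm=0; 6 even; l₃=3∈[1,3].
(2·2+1)(2·1+1)(2·3+1) = 105
Δ: 0! 4! 2! / 7! → 1/105
sum: t=0:+1/4 = 1/4
3j²(2 1 3; 0 0 0) = Δ·Π!·Σ² = 3/35  (sign -1)
sum: t=0:+1/12 = 1/12
3j²(2 1 3; -1 1 0) = Δ·Π!·Σ² = 1/35  (sign -1)
combine: 4πI² = 105·3/35·1/35 = 9/35
take √, sign +1: I = 0.14304817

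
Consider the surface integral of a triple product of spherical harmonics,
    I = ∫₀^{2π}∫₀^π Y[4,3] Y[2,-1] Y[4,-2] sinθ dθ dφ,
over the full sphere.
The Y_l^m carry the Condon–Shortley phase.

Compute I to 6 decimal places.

-0.187702

Checks pass: Σm=0; 10 even; l₃=4∈[2,6].
(2·4+1)(2·2+1)(2·4+1) = 405
Δ: 2! 6! 2! / 11! → 1/13860
sum: t=0:+1/192 t=1:−1/36 t=2:+1/192 = -5/288
3j²(4 2 4; 0 0 0) = Δ·Π!·Σ² = 20/693  (sign -1)
sum: t=0:+1/240 t=1:−1/1440 = 1/288
3j²(4 2 4; 3 -1 -2) = Δ·Π!·Σ² = 5/132  (sign +1)
combine: 4πI² = 405·20/693·5/132 = 375/847
take √, sign -1: I = -0.18770204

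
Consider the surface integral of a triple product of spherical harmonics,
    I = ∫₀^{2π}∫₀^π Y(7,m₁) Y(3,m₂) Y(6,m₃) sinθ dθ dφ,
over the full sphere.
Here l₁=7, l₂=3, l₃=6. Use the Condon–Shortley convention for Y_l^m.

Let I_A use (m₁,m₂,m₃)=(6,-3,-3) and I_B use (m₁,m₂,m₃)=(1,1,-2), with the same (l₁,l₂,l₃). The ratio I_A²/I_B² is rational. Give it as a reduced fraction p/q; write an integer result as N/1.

6435/1058

Shared (l₁,l₂,l₃)=(7,3,6): N and (l;000)² cancel in I_A²/I_B².
A: Δ = 4!·10!·2!/17! = 1/2042040; Racah Σ t=0..0: t=0:+1/17418240 = 1/17418240; ⇒ 3j(7 3 6; 6 -3 -3)² = 15/952, sgn -1
B: Δ = 4!·10!·2!/17! = 1/2042040; Racah Σ t=2..4: t=2:+1/138240 t=3:−1/181440 t=4:+1/3870720 = 23/11612160; ⇒ 3j(7 3 6; 1 1 -2)² = 529/204204, sgn +1
I_A²/I_B² = (15/952)/(529/204204) = 6435/1058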